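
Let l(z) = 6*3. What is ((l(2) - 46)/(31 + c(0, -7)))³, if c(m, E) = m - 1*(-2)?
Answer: -21952/35937 ≈ -0.61085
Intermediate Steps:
c(m, E) = 2 + m (c(m, E) = m + 2 = 2 + m)
l(z) = 18
((l(2) - 46)/(31 + c(0, -7)))³ = ((18 - 46)/(31 + (2 + 0)))³ = (-28/(31 + 2))³ = (-28/33)³ = -21952/35937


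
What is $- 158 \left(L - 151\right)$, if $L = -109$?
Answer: $41080$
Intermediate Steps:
$- 158 \left(L - 151\right) = - 158 \left(-109 - 151\right) = \left(-158\right) \left(-260\right) = 41080$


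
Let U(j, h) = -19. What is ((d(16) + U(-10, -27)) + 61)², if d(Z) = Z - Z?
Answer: 1764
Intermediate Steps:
d(Z) = 0
((d(16) + U(-10, -27)) + 61)² = ((0 - 19) + 61)² = (-19 + 61)² = 42² = 1764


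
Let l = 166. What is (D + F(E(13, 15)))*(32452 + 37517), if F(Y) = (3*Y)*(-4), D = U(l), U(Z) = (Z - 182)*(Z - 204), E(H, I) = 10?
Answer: 34144872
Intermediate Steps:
U(Z) = (-204 + Z)*(-182 + Z) (U(Z) = (-182 + Z)*(-204 + Z) = (-204 + Z)*(-182 + Z))
D = 608 (D = 37128 + 166² - 386*166 = 37128 + 27556 - 64076 = 608)
F(Y) = -12*Y
(D + F(E(13, 15)))*(32452 + 37517) = (608 - 12*10)*(32452 + 37517) = (608 - 120)*69969 = 488*69969 = 34144872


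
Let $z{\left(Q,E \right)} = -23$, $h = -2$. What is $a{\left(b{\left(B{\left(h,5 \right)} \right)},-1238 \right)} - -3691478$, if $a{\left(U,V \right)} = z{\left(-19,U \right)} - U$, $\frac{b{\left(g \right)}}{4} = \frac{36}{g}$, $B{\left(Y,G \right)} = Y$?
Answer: $3691527$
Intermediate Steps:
$b{\left(g \right)} = \frac{144}{g}$ ($b{\left(g \right)} = 4 \frac{36}{g} = \frac{144}{g}$)
$a{\left(U,V \right)} = -23 - U$
$a{\left(b{\left(B{\left(h,5 \right)} \right)},-1238 \right)} - -3691478 = \left(-23 - \frac{144}{-2}\right) - -3691478 = \left(-23 - 144 \left(- \frac{1}{2}\right)\right) + 3691478 = \left(-23 - -72\right) + 3691478 = \left(-23 + 72\right) + 3691478 = 49 + 3691478 = 3691527$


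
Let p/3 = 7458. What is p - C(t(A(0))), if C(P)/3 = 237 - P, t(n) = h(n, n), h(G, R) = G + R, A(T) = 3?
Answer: 21681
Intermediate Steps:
t(n) = 2*n (t(n) = n + n = 2*n)
p = 22374 (p = 3*7458 = 22374)
C(P) = 711 - 3*P (C(P) = 3*(237 - P) = 711 - 3*P)
p - C(t(A(0))) = 22374 - (711 - 6*3) = 22374 - (711 - 3*6) = 22374 - (711 - 18) = 22374 - 1*693 = 22374 - 693 = 21681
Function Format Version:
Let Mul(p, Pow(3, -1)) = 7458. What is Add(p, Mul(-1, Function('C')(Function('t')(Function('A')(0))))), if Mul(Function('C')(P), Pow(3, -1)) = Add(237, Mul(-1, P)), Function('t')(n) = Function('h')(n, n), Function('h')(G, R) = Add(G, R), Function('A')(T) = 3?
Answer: 21681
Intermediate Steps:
Function('t')(n) = Mul(2, n) (Function('t')(n) = Add(n, n) = Mul(2, n))
p = 22374 (p = Mul(3, 7458) = 22374)
Function('C')(P) = Add(711, Mul(-3, P)) (Function('C')(P) = Mul(3, Add(237, Mul(-1, P))) = Add(711, Mul(-3, P)))
Add(p, Mul(-1, Function('C')(Function('t')(Function('A')(0))))) = Add(22374, Mul(-1, Add(711, Mul(-3, Mul(2, 3))))) = Add(22374, Mul(-1, Add(711, Mul(-3, 6)))) = Add(22374, Mul(-1, Add(711, -18))) = Add(22374, Mul(-1, 693)) = Add(22374, -693) = 21681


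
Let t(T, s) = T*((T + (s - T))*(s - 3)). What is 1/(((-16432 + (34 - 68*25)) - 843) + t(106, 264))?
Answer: 1/7284883 ≈ 1.3727e-7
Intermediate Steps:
t(T, s) = T*s*(-3 + s) (t(T, s) = T*(s*(-3 + s)) = T*s*(-3 + s))
1/(((-16432 + (34 - 68*25)) - 843) + t(106, 264)) = 1/(((-16432 + (34 - 68*25)) - 843) + 106*264*(-3 + 264)) = 1/(((-16432 + (34 - 1700)) - 843) + 106*264*261) = 1/(((-16432 - 1666) - 843) + 7303824) = 1/((-18098 - 843) + 7303824) = 1/(-18941 + 7303824) = 1/7284883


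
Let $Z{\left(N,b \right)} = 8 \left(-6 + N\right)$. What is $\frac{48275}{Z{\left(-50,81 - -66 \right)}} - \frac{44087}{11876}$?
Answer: $- \frac{148266219}{1330112} \approx -111.47$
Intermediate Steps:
$Z{\left(N,b \right)} = -48 + 8 N$
$\frac{48275}{Z{\left(-50,81 - -66 \right)}} - \frac{44087}{11876} = \frac{48275}{-48 + 8 \left(-50\right)} - \frac{44087}{11876} = \frac{48275}{-48 - 400} - \frac{44087}{11876} = \frac{48275}{-448} - \frac{44087}{11876} = 48275 \left(- \frac{1}{448}\right) - \frac{44087}{11876} = - \frac{48275}{448} - \frac{44087}{11876} = - \frac{148266219}{1330112}$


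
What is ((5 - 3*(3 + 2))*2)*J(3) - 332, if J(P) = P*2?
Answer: -452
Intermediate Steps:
J(P) = 2*P
((5 - 3*(3 + 2))*2)*J(3) - 332 = ((5 - 3*(3 + 2))*2)*(2*3) - 332 = ((5 - 3*5)*2)*6 - 332 = ((5 - 15)*2)*6 - 332 = -10*2*6 - 332 = -20*6 - 332 = -120 - 332 = -452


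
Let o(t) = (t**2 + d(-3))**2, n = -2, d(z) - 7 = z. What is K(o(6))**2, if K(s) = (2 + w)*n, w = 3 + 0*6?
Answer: 100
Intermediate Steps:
d(z) = 7 + z
w = 3 (w = 3 + 0 = 3)
o(t) = (4 + t**2)**2 (o(t) = (t**2 + (7 - 3))**2 = (t**2 + 4)**2 = (4 + t**2)**2)
K(s) = -10 (K(s) = (2 + 3)*(-2) = 5*(-2) = -10)
K(o(6))**2 = (-10)**2 = 100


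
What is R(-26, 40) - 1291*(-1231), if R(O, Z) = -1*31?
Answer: 1589190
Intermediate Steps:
R(O, Z) = -31
R(-26, 40) - 1291*(-1231) = -31 - 1291*(-1231) = -31 + 1589221 = 1589190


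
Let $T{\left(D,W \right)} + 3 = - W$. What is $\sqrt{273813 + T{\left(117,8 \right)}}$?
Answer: $\sqrt{273802} \approx 523.26$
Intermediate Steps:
$T{\left(D,W \right)} = -3 - W$
$\sqrt{273813 + T{\left(117,8 \right)}} = \sqrt{273813 - 11} = \sqrt{273802}$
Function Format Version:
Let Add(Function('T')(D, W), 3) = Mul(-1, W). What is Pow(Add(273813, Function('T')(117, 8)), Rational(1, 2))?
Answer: Pow(273802, Rational(1, 2)) ≈ 523.26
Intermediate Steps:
Function('T')(D, W) = Add(-3, Mul(-1, W))
Pow(Add(273813, Function('T')(117, 8)), Rational(1, 2)) = Pow(Add(273813, Add(-3, Mul(-1, 8))), Rational(1, 2)) = Pow(Add(273813, Add(-3, -8)), Rational(1, 2)) = Pow(Add(273813, -11), Rational(1, 2)) = Pow(273802, Rational(1, 2))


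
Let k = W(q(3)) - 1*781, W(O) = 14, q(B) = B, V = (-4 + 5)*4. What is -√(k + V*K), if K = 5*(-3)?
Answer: -I*√827 ≈ -28.758*I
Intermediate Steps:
V = 4 (V = 1*4 = 4)
K = -15
k = -767 (k = 14 - 1*781 = 14 - 781 = -767)
-√(k + V*K) = -√(-767 + 4*(-15)) = -√(-767 - 60) = -√(-827) = -I*√827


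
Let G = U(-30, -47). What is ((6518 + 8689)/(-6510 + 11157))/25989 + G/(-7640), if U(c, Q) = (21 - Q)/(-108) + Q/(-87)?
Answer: 1104711785/8027399051244 ≈ 0.00013762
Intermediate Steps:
U(c, Q) = -7/36 - 7*Q/3132 (U(c, Q) = (21 - Q)*(-1/108) + Q*(-1/87) = (-7/36 + Q/108) - Q/87 = -7/36 - 7*Q/3132)
G = -70/783 (G = -7/36 - 7/3132*(-47) = -7/36 + 329/3132 = -70/783 ≈ -0.089400)
((6518 + 8689)/(-6510 + 11157))/25989 + G/(-7640) = ((6518 + 8689)/(-6510 + 11157))/25989 - 70/783/(-7640) = (15207/4647)*(1/25989) - 70/783*(-1/7640) = (15207*(1/4647))*(1/25989) + 7/598212 = (5069/1549)*(1/25989) + 7/598212 = 5069/40256961 + 7/598212 = 1104711785/8027399051244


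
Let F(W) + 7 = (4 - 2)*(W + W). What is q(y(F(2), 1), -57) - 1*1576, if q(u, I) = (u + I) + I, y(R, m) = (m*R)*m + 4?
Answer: -1685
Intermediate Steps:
F(W) = -7 + 4*W (F(W) = -7 + (4 - 2)*(W + W) = -7 + 2*(2*W) = -7 + 4*W)
y(R, m) = 4 + R*m² (y(R, m) = (R*m)*m + 4 = R*m² + 4 = 4 + R*m²)
q(u, I) = u + 2*I (q(u, I) = (I + u) + I = u + 2*I)
q(y(F(2), 1), -57) - 1*1576 = ((4 + (-7 + 4*2)*1²) + 2*(-57)) - 1*1576 = ((4 + (-7 + 8)*1) - 114) - 1576 = ((4 + 1*1) - 114) - 1576 = ((4 + 1) - 114) - 1576 = (5 - 114) - 1576 = -109 - 1576 = -1685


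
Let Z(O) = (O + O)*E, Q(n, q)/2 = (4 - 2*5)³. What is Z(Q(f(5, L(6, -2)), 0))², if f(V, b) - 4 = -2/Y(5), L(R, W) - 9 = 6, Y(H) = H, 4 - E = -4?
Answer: 47775744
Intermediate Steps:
E = 8 (E = 4 - 1*(-4) = 4 + 4 = 8)
L(R, W) = 15 (L(R, W) = 9 + 6 = 15)
f(V, b) = 18/5 (f(V, b) = 4 - 2/5 = 4 - 2*⅕ = 4 - ⅖ = 18/5)
Q(n, q) = -432 (Q(n, q) = 2*(4 - 2*5)³ = 2*(4 - 10)³ = 2*(-6)³ = 2*(-216) = -432)
Z(O) = 16*O (Z(O) = (O + O)*8 = (2*O)*8 = 16*O)
Z(Q(f(5, L(6, -2)), 0))² = (16*(-432))² = (-6912)² = 47775744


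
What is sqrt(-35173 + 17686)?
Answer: 3*I*sqrt(1943) ≈ 132.24*I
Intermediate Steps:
sqrt(-35173 + 17686) = sqrt(-17487) = 3*I*sqrt(1943)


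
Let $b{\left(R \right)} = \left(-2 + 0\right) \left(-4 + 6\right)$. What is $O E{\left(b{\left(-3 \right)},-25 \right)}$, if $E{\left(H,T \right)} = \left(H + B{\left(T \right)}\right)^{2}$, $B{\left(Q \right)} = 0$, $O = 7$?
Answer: $112$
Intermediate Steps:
$b{\left(R \right)} = -4$ ($b{\left(R \right)} = \left(-2\right) 2 = -4$)
$E{\left(H,T \right)} = H^{2}$ ($E{\left(H,T \right)} = \left(H + 0\right)^{2} = H^{2}$)
$O E{\left(b{\left(-3 \right)},-25 \right)} = 7 \left(-4\right)^{2} = 7 \cdot 16 = 112$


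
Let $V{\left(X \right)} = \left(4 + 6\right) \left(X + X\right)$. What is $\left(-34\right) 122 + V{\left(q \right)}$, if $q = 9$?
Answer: $-3968$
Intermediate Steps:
$V{\left(X \right)} = 20 X$ ($V{\left(X \right)} = 10 \cdot 2 X = 20 X$)
$\left(-34\right) 122 + V{\left(q \right)} = \left(-34\right) 122 + 20 \cdot 9 = -4148 + 180 = -3968$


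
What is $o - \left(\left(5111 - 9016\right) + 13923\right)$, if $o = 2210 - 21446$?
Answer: $-29254$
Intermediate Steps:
$o = -19236$
$o - \left(\left(5111 - 9016\right) + 13923\right) = -19236 - \left(\left(5111 - 9016\right) + 13923\right) = -19236 - \left(-3905 + 13923\right) = -19236 - 10018 = -29254$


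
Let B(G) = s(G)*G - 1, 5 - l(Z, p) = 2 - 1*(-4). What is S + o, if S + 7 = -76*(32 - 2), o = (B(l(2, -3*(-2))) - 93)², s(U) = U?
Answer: 6362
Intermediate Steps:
l(Z, p) = -1 (l(Z, p) = 5 - (2 - 1*(-4)) = 5 - (2 + 4) = 5 - 1*6 = 5 - 6 = -1)
B(G) = -1 + G² (B(G) = G*G - 1 = G² - 1 = -1 + G²)
o = 8649 (o = ((-1 + (-1)²) - 93)² = ((-1 + 1) - 93)² = (0 - 93)² = (-93)² = 8649)
S = -2287 (S = -7 - 76*(32 - 2) = -7 - 76*30 = -7 - 2280 = -2287)
S + o = -2287 + 8649 = 6362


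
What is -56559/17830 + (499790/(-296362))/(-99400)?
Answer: -3332255523059/1050485930648 ≈ -3.1721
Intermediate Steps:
-56559/17830 + (499790/(-296362))/(-99400) = -56559*1/17830 + (499790*(-1/296362))*(-1/99400) = -56559/17830 - 249895/148181*(-1/99400) = -56559/17830 + 49979/2945838280 = -3332255523059/1050485930648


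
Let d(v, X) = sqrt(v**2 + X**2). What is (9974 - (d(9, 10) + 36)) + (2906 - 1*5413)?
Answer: 7431 - sqrt(181) ≈ 7417.5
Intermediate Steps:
d(v, X) = sqrt(X**2 + v**2)
(9974 - (d(9, 10) + 36)) + (2906 - 1*5413) = (9974 - (sqrt(10**2 + 9**2) + 36)) + (2906 - 1*5413) = (9974 - (sqrt(100 + 81) + 36)) + (2906 - 5413) = (9974 - (sqrt(181) + 36)) - 2507 = (9974 - (36 + sqrt(181))) - 2507 = (9974 + (-36 - sqrt(181))) - 2507 = (9938 - sqrt(181)) - 2507 = 7431 - sqrt(181)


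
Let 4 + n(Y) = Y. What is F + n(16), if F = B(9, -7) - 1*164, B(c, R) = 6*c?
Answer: -98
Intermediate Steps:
n(Y) = -4 + Y
F = -110 (F = 6*9 - 1*164 = 54 - 164 = -110)
F + n(16) = -110 + (-4 + 16) = -110 + 12 = -98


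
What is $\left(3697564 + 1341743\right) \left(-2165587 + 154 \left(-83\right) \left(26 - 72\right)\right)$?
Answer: $-7950086312805$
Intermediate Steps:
$\left(3697564 + 1341743\right) \left(-2165587 + 154 \left(-83\right) \left(26 - 72\right)\right) = 5039307 \left(-2165587 - 12782 \left(26 - 72\right)\right) = 5039307 \left(-2165587 - -587972\right) = 5039307 \left(-2165587 + 587972\right) = 5039307 \left(-1577615\right) = -7950086312805$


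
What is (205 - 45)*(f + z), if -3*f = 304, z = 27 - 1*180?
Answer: -122080/3 ≈ -40693.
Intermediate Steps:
z = -153 (z = 27 - 180 = -153)
f = -304/3 (f = -⅓*304 = -304/3 ≈ -101.33)
(205 - 45)*(f + z) = (205 - 45)*(-304/3 - 153) = 160*(-763/3) = -122080/3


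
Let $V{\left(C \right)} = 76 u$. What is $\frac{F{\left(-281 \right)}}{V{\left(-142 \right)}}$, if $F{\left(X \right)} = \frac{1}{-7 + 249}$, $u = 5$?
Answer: $\frac{1}{91960} \approx 1.0874 \cdot 10^{-5}$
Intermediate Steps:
$V{\left(C \right)} = 380$ ($V{\left(C \right)} = 76 \cdot 5 = 380$)
$F{\left(X \right)} = \frac{1}{242}$
$\frac{F{\left(-281 \right)}}{V{\left(-142 \right)}} = \frac{1}{242 \cdot 380} = \frac{1}{242} \cdot \frac{1}{380} = \frac{1}{91960}$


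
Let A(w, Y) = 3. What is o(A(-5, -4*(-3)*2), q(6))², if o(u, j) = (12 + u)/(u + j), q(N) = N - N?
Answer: 25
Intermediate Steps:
q(N) = 0
o(u, j) = (12 + u)/(j + u)
o(A(-5, -4*(-3)*2), q(6))² = ((12 + 3)/(0 + 3))² = (15/3)² = ((⅓)*15)² = 5² = 25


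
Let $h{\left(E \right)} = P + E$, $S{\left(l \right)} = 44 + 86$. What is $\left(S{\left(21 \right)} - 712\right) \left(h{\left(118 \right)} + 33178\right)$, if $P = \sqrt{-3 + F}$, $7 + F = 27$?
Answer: $-19378272 - 582 \sqrt{17} \approx -1.9381 \cdot 10^{7}$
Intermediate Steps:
$F = 20$ ($F = -7 + 27 = 20$)
$S{\left(l \right)} = 130$
$P = \sqrt{17}$ ($P = \sqrt{-3 + 20} = \sqrt{17} \approx 4.1231$)
$h{\left(E \right)} = E + \sqrt{17}$ ($h{\left(E \right)} = \sqrt{17} + E = E + \sqrt{17}$)
$\left(S{\left(21 \right)} - 712\right) \left(h{\left(118 \right)} + 33178\right) = \left(130 - 712\right) \left(\left(118 + \sqrt{17}\right) + 33178\right) = - 582 \left(33296 + \sqrt{17}\right) = -19378272 - 582 \sqrt{17}$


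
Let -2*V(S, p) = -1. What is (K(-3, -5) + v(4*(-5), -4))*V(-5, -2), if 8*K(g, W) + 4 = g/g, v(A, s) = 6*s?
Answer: -195/16 ≈ -12.188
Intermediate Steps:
V(S, p) = ½ (V(S, p) = -½*(-1) = ½)
K(g, W) = -3/8 (K(g, W) = -½ + (g/g)/8 = -½ + (⅛)*1 = -½ + ⅛ = -3/8)
(K(-3, -5) + v(4*(-5), -4))*V(-5, -2) = (-3/8 + 6*(-4))*(½) = (-3/8 - 24)*(½) = -195/8*½ = -195/16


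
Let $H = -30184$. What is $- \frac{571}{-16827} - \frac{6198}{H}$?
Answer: $\frac{60764405}{253953084} \approx 0.23927$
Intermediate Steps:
$- \frac{571}{-16827} - \frac{6198}{H} = - \frac{571}{-16827} - \frac{6198}{-30184} = \left(-571\right) \left(- \frac{1}{16827}\right) - - \frac{3099}{15092} = \frac{571}{16827} + \frac{3099}{15092} = \frac{60764405}{253953084}$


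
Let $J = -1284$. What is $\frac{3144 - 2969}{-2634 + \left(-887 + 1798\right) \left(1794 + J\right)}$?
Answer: $\frac{175}{461976} \approx 0.00037881$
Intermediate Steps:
$\frac{3144 - 2969}{-2634 + \left(-887 + 1798\right) \left(1794 + J\right)} = \frac{3144 - 2969}{-2634 + \left(-887 + 1798\right) \left(1794 - 1284\right)} = \frac{175}{-2634 + 911 \cdot 510} = \frac{175}{-2634 + 464610} = \frac{175}{461976}$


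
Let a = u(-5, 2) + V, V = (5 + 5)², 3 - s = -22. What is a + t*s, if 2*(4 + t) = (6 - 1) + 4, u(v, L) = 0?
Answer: 225/2 ≈ 112.50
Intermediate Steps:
t = ½ (t = -4 + ((6 - 1) + 4)/2 = -4 + (5 + 4)/2 = -4 + (½)*9 = -4 + 9/2 = ½ ≈ 0.50000)
s = 25 (s = 3 - 1*(-22) = 3 + 22 = 25)
V = 100 (V = 10² = 100)
a = 100 (a = 0 + 100 = 100)
a + t*s = 100 + (½)*25 = 100 + 25/2 = 225/2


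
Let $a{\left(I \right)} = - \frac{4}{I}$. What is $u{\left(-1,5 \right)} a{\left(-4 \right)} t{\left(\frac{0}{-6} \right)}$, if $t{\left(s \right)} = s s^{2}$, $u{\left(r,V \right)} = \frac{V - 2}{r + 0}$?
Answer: $0$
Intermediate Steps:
$u{\left(r,V \right)} = \frac{-2 + V}{r}$
$t{\left(s \right)} = s^{3}$
$u{\left(-1,5 \right)} a{\left(-4 \right)} t{\left(\frac{0}{-6} \right)} = \frac{-2 + 5}{-1} \left(- \frac{4}{-4}\right) \left(\frac{0}{-6}\right)^{3} = \left(-1\right) 3 \left(\left(-4\right) \left(- \frac{1}{4}\right)\right) \left(0 \left(- \frac{1}{6}\right)\right)^{3} = \left(-3\right) 1 \cdot 0^{3} = \left(-3\right) 0 = 0$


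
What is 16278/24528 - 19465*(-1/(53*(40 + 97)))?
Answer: 99272013/29682968 ≈ 3.3444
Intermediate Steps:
16278/24528 - 19465*(-1/(53*(40 + 97))) = 16278*(1/24528) - 19465/((-53*137)) = 2713/4088 - 19465/(-7261) = 2713/4088 - 19465*(-1/7261) = 2713/4088 + 19465/7261 = 99272013/29682968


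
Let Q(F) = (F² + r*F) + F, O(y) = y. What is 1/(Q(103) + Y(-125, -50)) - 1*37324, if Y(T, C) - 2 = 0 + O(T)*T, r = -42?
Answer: -821613211/22013 ≈ -37324.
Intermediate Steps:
Q(F) = F² - 41*F (Q(F) = (F² - 42*F) + F = F² - 41*F)
Y(T, C) = 2 + T² (Y(T, C) = 2 + (0 + T*T) = 2 + (0 + T²) = 2 + T²)
1/(Q(103) + Y(-125, -50)) - 1*37324 = 1/(103*(-41 + 103) + (2 + (-125)²)) - 1*37324 = 1/(103*62 + (2 + 15625)) - 37324 = 1/(6386 + 15627) - 37324 = 1/22013 - 37324 = -821613211/22013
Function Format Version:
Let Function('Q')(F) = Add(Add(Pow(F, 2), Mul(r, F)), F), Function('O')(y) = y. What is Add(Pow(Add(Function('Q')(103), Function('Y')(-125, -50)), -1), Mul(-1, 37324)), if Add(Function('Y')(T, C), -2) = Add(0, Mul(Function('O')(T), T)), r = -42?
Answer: Rational(-821613211, 22013) ≈ -37324.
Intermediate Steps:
Function('Q')(F) = Add(Pow(F, 2), Mul(-41, F)) (Function('Q')(F) = Add(Add(Pow(F, 2), Mul(-42, F)), F) = Add(Pow(F, 2), Mul(-41, F)))
Function('Y')(T, C) = Add(2, Pow(T, 2)) (Function('Y')(T, C) = Add(2, Add(0, Mul(T, T))) = Add(2, Add(0, Pow(T, 2))) = Add(2, Pow(T, 2)))
Add(Pow(Add(Function('Q')(103), Function('Y')(-125, -50)), -1), Mul(-1, 37324)) = Add(Pow(Add(Mul(103, Add(-41, 103)), Add(2, Pow(-125, 2))), -1), Mul(-1, 37324)) = Add(Pow(Add(Mul(103, 62), Add(2, 15625)), -1), -37324) = Add(Pow(Add(6386, 15627), -1), -37324) = Add(Pow(22013, -1), -37324) = Add(Rational(1, 22013), -37324) = Rational(-821613211, 22013)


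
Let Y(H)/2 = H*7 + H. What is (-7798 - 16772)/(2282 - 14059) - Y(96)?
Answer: -18064902/11777 ≈ -1533.9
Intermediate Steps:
Y(H) = 16*H (Y(H) = 2*(H*7 + H) = 2*(7*H + H) = 2*(8*H) = 16*H)
(-7798 - 16772)/(2282 - 14059) - Y(96) = (-7798 - 16772)/(2282 - 14059) - 16*96 = -24570/(-11777) - 1*1536 = -24570*(-1/11777) - 1536 = 24570/11777 - 1536 = -18064902/11777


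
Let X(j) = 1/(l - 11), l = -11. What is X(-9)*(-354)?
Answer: 177/11 ≈ 16.091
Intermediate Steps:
X(j) = -1/22 (X(j) = 1/(-11 - 11) = 1/(-22) = -1/22)
X(-9)*(-354) = -1/22*(-354) = 177/11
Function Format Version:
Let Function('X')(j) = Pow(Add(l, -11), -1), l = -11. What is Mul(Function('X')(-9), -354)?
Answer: Rational(177, 11) ≈ 16.091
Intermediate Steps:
Function('X')(j) = Rational(-1, 22) (Function('X')(j) = Pow(Add(-11, -11), -1) = Pow(-22, -1) = Rational(-1, 22))
Mul(Function('X')(-9), -354) = Mul(Rational(-1, 22), -354) = Rational(177, 11)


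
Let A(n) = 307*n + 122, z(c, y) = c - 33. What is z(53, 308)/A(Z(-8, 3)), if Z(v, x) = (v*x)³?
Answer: -10/2121923 ≈ -4.7127e-6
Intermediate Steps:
Z(v, x) = v³*x³
z(c, y) = -33 + c
A(n) = 122 + 307*n
z(53, 308)/A(Z(-8, 3)) = (-33 + 53)/(122 + 307*((-8)³*3³)) = 20/(122 + 307*(-512*27)) = 20/(122 + 307*(-13824)) = 20/(122 - 4243968) = 20/(-4243846) = 20*(-1/4243846) = -10/2121923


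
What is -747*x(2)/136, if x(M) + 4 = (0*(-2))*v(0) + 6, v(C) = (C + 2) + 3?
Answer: -747/68 ≈ -10.985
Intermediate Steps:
v(C) = 5 + C (v(C) = (2 + C) + 3 = 5 + C)
x(M) = 2 (x(M) = -4 + ((0*(-2))*(5 + 0) + 6) = -4 + (0*5 + 6) = -4 + (0 + 6) = -4 + 6 = 2)
-747*x(2)/136 = -747/(136/2) = -747/(136*(1/2)) = -747/68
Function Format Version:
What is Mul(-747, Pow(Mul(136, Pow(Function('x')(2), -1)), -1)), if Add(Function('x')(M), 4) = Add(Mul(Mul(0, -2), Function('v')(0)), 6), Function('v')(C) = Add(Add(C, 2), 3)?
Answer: Rational(-747, 68) ≈ -10.985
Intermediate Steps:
Function('v')(C) = Add(5, C) (Function('v')(C) = Add(Add(2, C), 3) = Add(5, C))
Function('x')(M) = 2 (Function('x')(M) = Add(-4, Add(Mul(Mul(0, -2), Add(5, 0)), 6)) = Add(-4, Add(Mul(0, 5), 6)) = Add(-4, Add(0, 6)) = Add(-4, 6) = 2)
Mul(-747, Pow(Mul(136, Pow(Function('x')(2), -1)), -1)) = Mul(-747, Pow(Mul(136, Pow(2, -1)), -1)) = Mul(-747, Pow(Mul(136, Rational(1, 2)), -1)) = Mul(-747, Pow(68, -1)) = Mul(-747, Rational(1, 68)) = Rational(-747, 68)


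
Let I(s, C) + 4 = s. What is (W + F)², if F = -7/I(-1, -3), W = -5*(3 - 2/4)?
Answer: 12321/100 ≈ 123.21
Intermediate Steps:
I(s, C) = -4 + s
W = -25/2 (W = -5*(3 - 2*¼) = -5*(3 - ½) = -5*5/2 = -25/2 ≈ -12.500)
F = 7/5 (F = -7/(-4 - 1) = -7/(-5) = -7*(-⅕) = 7/5 ≈ 1.4000)
(W + F)² = (-25/2 + 7/5)² = (-111/10)² = 12321/100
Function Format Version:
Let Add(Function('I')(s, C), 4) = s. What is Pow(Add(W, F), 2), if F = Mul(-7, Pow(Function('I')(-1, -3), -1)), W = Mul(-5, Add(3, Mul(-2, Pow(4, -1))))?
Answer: Rational(12321, 100) ≈ 123.21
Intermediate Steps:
Function('I')(s, C) = Add(-4, s)
W = Rational(-25, 2) (W = Mul(-5, Add(3, Mul(-2, Rational(1, 4)))) = Mul(-5, Add(3, Rational(-1, 2))) = Mul(-5, Rational(5, 2)) = Rational(-25, 2) ≈ -12.500)
F = Rational(7, 5) (F = Mul(-7, Pow(Add(-4, -1), -1)) = Mul(-7, Pow(-5, -1)) = Mul(-7, Rational(-1, 5)) = Rational(7, 5) ≈ 1.4000)
Pow(Add(W, F), 2) = Pow(Add(Rational(-25, 2), Rational(7, 5)), 2) = Pow(Rational(-111, 10), 2) = Rational(12321, 100)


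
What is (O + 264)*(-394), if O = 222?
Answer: -191484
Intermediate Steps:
(O + 264)*(-394) = (222 + 264)*(-394) = 486*(-394) = -191484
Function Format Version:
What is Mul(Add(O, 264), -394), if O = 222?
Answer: -191484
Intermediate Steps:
Mul(Add(O, 264), -394) = Mul(Add(222, 264), -394) = Mul(486, -394) = -191484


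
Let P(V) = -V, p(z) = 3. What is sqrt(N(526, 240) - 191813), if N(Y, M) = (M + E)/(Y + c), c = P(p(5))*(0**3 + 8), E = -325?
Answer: I*sqrt(48337685922)/502 ≈ 437.96*I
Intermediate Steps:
c = -24 (c = (-1*3)*(0**3 + 8) = -3*(0 + 8) = -3*8 = -24)
N(Y, M) = (-325 + M)/(-24 + Y) (N(Y, M) = (M - 325)/(Y - 24) = (-325 + M)/(-24 + Y))
sqrt(N(526, 240) - 191813) = sqrt((-325 + 240)/(-24 + 526) - 191813) = sqrt(-85/502 - 191813) = sqrt(-96290211/502) = I*sqrt(48337685922)/502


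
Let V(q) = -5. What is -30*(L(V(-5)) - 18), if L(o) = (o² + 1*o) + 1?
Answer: -90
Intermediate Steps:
L(o) = 1 + o + o² (L(o) = (o² + o) + 1 = (o + o²) + 1 = 1 + o + o²)
-30*(L(V(-5)) - 18) = -30*((1 - 5 + (-5)²) - 18) = -30*((1 - 5 + 25) - 18) = -30*(21 - 18) = -30*3 = -90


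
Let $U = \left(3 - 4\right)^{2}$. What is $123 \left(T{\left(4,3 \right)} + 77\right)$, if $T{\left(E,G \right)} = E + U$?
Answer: $10086$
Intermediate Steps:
$U = 1$ ($U = \left(-1\right)^{2} = 1$)
$T{\left(E,G \right)} = 1 + E$ ($T{\left(E,G \right)} = E + 1 = 1 + E$)
$123 \left(T{\left(4,3 \right)} + 77\right) = 123 \left(\left(1 + 4\right) + 77\right) = 123 \left(5 + 77\right) = 123 \cdot 82 = 10086$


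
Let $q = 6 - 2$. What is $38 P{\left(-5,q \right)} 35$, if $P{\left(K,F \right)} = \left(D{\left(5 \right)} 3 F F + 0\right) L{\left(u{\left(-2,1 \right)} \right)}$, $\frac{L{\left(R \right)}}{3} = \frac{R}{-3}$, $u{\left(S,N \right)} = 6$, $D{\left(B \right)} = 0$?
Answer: $0$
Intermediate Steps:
$L{\left(R \right)} = - R$ ($L{\left(R \right)} = 3 \frac{R}{-3} = 3 R \left(- \frac{1}{3}\right) = 3 \left(- \frac{R}{3}\right) = - R$)
$q = 4$ ($q = 6 - 2 = 4$)
$P{\left(K,F \right)} = 0$ ($P{\left(K,F \right)} = \left(0 \cdot 3 F F + 0\right) \left(\left(-1\right) 6\right) = \left(0 F F + 0\right) \left(-6\right) = \left(0 F + 0\right) \left(-6\right) = \left(0 + 0\right) \left(-6\right) = 0 \left(-6\right) = 0$)
$38 P{\left(-5,q \right)} 35 = 38 \cdot 0 \cdot 35 = 0 \cdot 35 = 0$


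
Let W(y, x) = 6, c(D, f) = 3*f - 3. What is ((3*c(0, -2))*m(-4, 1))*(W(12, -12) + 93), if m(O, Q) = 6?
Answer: -16038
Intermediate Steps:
c(D, f) = -3 + 3*f
((3*c(0, -2))*m(-4, 1))*(W(12, -12) + 93) = ((3*(-3 + 3*(-2)))*6)*(6 + 93) = ((3*(-3 - 6))*6)*99 = ((3*(-9))*6)*99 = -27*6*99 = -162*99 = -16038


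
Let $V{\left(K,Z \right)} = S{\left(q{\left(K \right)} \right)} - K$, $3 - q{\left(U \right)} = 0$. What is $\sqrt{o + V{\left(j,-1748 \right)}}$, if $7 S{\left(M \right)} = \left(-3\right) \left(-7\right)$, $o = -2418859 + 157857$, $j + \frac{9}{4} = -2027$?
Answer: $\frac{i \sqrt{9035879}}{2} \approx 1503.0 i$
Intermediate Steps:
$j = - \frac{8117}{4}$ ($j = - \frac{9}{4} - 2027 = - \frac{8117}{4} \approx -2029.3$)
$o = -2261002$
$q{\left(U \right)} = 3$ ($q{\left(U \right)} = 3 - 0 = 3 + 0 = 3$)
$S{\left(M \right)} = 3$ ($S{\left(M \right)} = \frac{\left(-3\right) \left(-7\right)}{7} = \frac{1}{7} \cdot 21 = 3$)
$V{\left(K,Z \right)} = 3 - K$
$\sqrt{o + V{\left(j,-1748 \right)}} = \sqrt{-2261002 + \left(3 - - \frac{8117}{4}\right)} = \sqrt{-2261002 + \left(3 + \frac{8117}{4}\right)} = \sqrt{-2261002 + \frac{8129}{4}} = \sqrt{- \frac{9035879}{4}} = \frac{i \sqrt{9035879}}{2}$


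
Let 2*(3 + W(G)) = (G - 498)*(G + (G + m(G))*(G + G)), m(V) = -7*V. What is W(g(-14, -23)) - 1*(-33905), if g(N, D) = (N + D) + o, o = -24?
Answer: 25062371/2 ≈ 1.2531e+7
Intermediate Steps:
g(N, D) = -24 + D + N (g(N, D) = (N + D) - 24 = (D + N) - 24 = -24 + D + N)
W(G) = -3 + (-498 + G)*(G - 12*G**2)/2 (W(G) = -3 + ((G - 498)*(G + (G - 7*G)*(G + G)))/2 = -3 + ((-498 + G)*(G + (-6*G)*(2*G)))/2 = -3 + ((-498 + G)*(G - 12*G**2))/2 = -3 + (-498 + G)*(G - 12*G**2)/2)
W(g(-14, -23)) - 1*(-33905) = (-3 - 249*(-24 - 23 - 14) - 6*(-24 - 23 - 14)**3 + 5977*(-24 - 23 - 14)**2/2) - 1*(-33905) = (-3 - 249*(-61) - 6*(-61)**3 + (5977/2)*(-61)**2) + 33905 = (-3 + 15189 - 6*(-226981) + (5977/2)*3721) + 33905 = (-3 + 15189 + 1361886 + 22240417/2) + 33905 = 24994561/2 + 33905 = 25062371/2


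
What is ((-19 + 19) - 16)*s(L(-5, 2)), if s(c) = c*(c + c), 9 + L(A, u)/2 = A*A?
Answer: -32768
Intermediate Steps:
L(A, u) = -18 + 2*A**2 (L(A, u) = -18 + 2*(A*A) = -18 + 2*A**2)
s(c) = 2*c**2 (s(c) = c*(2*c) = 2*c**2)
((-19 + 19) - 16)*s(L(-5, 2)) = ((-19 + 19) - 16)*(2*(-18 + 2*(-5)**2)**2) = (0 - 16)*(2*(-18 + 2*25)**2) = -32*(-18 + 50)**2 = -32*32**2 = -32*1024 = -16*2048 = -32768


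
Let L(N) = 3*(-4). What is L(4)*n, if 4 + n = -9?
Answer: 156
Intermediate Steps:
L(N) = -12
n = -13 (n = -4 - 9 = -13)
L(4)*n = -12*(-13) = 156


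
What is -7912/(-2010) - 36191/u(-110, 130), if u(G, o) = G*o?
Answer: 18588551/2874300 ≈ 6.4672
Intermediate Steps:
-7912/(-2010) - 36191/u(-110, 130) = -7912/(-2010) - 36191/((-110*130)) = -7912*(-1/2010) - 36191/(-14300) = 3956/1005 - 36191*(-1/14300) = 3956/1005 + 36191/14300 = 18588551/2874300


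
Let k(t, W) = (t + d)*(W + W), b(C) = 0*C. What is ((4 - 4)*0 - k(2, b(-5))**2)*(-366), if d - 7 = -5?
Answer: 0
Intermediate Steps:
d = 2 (d = 7 - 5 = 2)
b(C) = 0
k(t, W) = 2*W*(2 + t) (k(t, W) = (t + 2)*(W + W) = (2 + t)*(2*W) = 2*W*(2 + t))
((4 - 4)*0 - k(2, b(-5))**2)*(-366) = ((4 - 4)*0 - (2*0*(2 + 2))**2)*(-366) = (0*0 - (2*0*4)**2)*(-366) = (0 - 1*0**2)*(-366) = (0 - 1*0)*(-366) = (0 + 0)*(-366) = 0*(-366) = 0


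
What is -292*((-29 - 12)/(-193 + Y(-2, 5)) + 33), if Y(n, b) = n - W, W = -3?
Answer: -465521/48 ≈ -9698.4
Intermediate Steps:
Y(n, b) = 3 + n (Y(n, b) = n - 1*(-3) = n + 3 = 3 + n)
-292*((-29 - 12)/(-193 + Y(-2, 5)) + 33) = -292*((-29 - 12)/(-193 + (3 - 2)) + 33) = -292*(-41/(-193 + 1) + 33) = -292*(-41/(-192) + 33) = -292*(-41*(-1/192) + 33) = -292*(41/192 + 33) = -292*6377/192 = -465521/48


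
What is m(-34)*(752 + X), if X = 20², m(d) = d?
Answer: -39168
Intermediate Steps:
X = 400
m(-34)*(752 + X) = -34*(752 + 400) = -34*1152 = -39168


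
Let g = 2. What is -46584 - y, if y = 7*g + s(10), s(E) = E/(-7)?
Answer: -326176/7 ≈ -46597.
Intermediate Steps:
s(E) = -E/7 (s(E) = E*(-⅐) = -E/7)
y = 88/7 (y = 7*2 - ⅐*10 = 14 - 10/7 = 88/7 ≈ 12.571)
-46584 - y = -46584 - 1*88/7 = -46584 - 88/7 = -326176/7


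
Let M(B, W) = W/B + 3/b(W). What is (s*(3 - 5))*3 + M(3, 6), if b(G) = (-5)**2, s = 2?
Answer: -247/25 ≈ -9.8800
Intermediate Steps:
b(G) = 25
M(B, W) = 3/25 + W/B (M(B, W) = W/B + 3/25 = 3/25 + W/B)
(s*(3 - 5))*3 + M(3, 6) = (2*(3 - 5))*3 + (3/25 + 6/3) = (2*(-2))*3 + (3/25 + 6*(1/3)) = -4*3 + (3/25 + 2) = -12 + 53/25 = -247/25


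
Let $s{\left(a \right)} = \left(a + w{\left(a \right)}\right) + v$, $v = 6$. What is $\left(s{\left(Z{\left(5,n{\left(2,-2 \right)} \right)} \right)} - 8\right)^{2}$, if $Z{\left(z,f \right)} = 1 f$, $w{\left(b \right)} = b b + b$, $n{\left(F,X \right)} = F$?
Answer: $36$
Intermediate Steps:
$w{\left(b \right)} = b + b^{2}$ ($w{\left(b \right)} = b^{2} + b = b + b^{2}$)
$Z{\left(z,f \right)} = f$
$s{\left(a \right)} = 6 + a + a \left(1 + a\right)$ ($s{\left(a \right)} = \left(a + a \left(1 + a\right)\right) + 6 = 6 + a + a \left(1 + a\right)$)
$\left(s{\left(Z{\left(5,n{\left(2,-2 \right)} \right)} \right)} - 8\right)^{2} = \left(\left(6 + 2 + 2 \left(1 + 2\right)\right) - 8\right)^{2} = \left(\left(6 + 2 + 2 \cdot 3\right) - 8\right)^{2} = \left(\left(6 + 2 + 6\right) - 8\right)^{2} = \left(14 - 8\right)^{2} = 6^{2} = 36$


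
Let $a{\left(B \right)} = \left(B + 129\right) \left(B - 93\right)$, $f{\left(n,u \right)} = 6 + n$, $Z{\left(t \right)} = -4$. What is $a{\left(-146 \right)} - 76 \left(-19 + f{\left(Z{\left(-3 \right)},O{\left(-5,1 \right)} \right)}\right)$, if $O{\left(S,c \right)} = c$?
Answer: $5355$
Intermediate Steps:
$a{\left(B \right)} = \left(-93 + B\right) \left(129 + B\right)$ ($a{\left(B \right)} = \left(129 + B\right) \left(-93 + B\right) = \left(-93 + B\right) \left(129 + B\right)$)
$a{\left(-146 \right)} - 76 \left(-19 + f{\left(Z{\left(-3 \right)},O{\left(-5,1 \right)} \right)}\right) = \left(-11997 + \left(-146\right)^{2} + 36 \left(-146\right)\right) - 76 \left(-19 + \left(6 - 4\right)\right) = \left(-11997 + 21316 - 5256\right) - 76 \left(-19 + 2\right) = 4063 - -1292 = 4063 + 1292 = 5355$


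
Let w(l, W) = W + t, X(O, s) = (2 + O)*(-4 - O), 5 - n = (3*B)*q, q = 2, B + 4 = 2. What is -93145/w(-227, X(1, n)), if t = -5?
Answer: 18629/4 ≈ 4657.3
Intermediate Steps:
B = -2 (B = -4 + 2 = -2)
n = 17 (n = 5 - 3*(-2)*2 = 5 - (-6)*2 = 5 - 1*(-12) = 5 + 12 = 17)
X(O, s) = (-4 - O)*(2 + O)
w(l, W) = -5 + W (w(l, W) = W - 5 = -5 + W)
-93145/w(-227, X(1, n)) = -93145/(-5 + (-8 - 1*1**2 - 6*1)) = -93145/(-5 + (-8 - 1*1 - 6)) = -93145/(-5 + (-8 - 1 - 6)) = -93145/(-5 - 15) = -93145/(-20) = -93145*(-1/20) = 18629/4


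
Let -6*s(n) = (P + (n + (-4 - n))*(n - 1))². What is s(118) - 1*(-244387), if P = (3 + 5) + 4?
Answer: 209731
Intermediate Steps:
P = 12 (P = 8 + 4 = 12)
s(n) = -(16 - 4*n)²/6 (s(n) = -(12 + (n + (-4 - n))*(n - 1))²/6 = -(12 - 4*(-1 + n))²/6 = -(12 + (4 - 4*n))²/6 = -(16 - 4*n)²/6)
s(118) - 1*(-244387) = -8*(-4 + 118)²/3 - 1*(-244387) = -8/3*114² + 244387 = -8/3*12996 + 244387 = -34656 + 244387 = 209731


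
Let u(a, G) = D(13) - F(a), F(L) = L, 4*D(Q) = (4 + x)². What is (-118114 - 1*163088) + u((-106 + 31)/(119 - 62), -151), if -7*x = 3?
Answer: -1047179473/3724 ≈ -2.8120e+5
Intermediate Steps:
x = -3/7 (x = -⅐*3 = -3/7 ≈ -0.42857)
D(Q) = 625/196 (D(Q) = (4 - 3/7)²/4 = (25/7)²/4 = (¼)*(625/49) = 625/196)
u(a, G) = 625/196 - a
(-118114 - 1*163088) + u((-106 + 31)/(119 - 62), -151) = (-118114 - 1*163088) + (625/196 - (-106 + 31)/(119 - 62)) = (-118114 - 163088) + (625/196 - (-75)/57) = -281202 + (625/196 - (-75)/57) = -281202 + (625/196 - 1*(-25/19)) = -281202 + (625/196 + 25/19) = -281202 + 16775/3724 = -1047179473/3724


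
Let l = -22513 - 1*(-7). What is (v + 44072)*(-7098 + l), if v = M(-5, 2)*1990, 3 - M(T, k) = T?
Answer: -1776003168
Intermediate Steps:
M(T, k) = 3 - T
l = -22506 (l = -22513 + 7 = -22506)
v = 15920 (v = (3 - 1*(-5))*1990 = (3 + 5)*1990 = 8*1990 = 15920)
(v + 44072)*(-7098 + l) = (15920 + 44072)*(-7098 - 22506) = 59992*(-29604) = -1776003168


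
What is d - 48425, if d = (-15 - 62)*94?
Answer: -55663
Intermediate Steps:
d = -7238 (d = -77*94 = -7238)
d - 48425 = -7238 - 48425 = -55663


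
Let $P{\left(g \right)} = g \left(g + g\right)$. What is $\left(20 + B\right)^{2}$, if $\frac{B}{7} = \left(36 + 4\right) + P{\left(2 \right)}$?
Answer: $126736$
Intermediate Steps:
$P{\left(g \right)} = 2 g^{2}$ ($P{\left(g \right)} = g 2 g = 2 g^{2}$)
$B = 336$ ($B = 7 \left(\left(36 + 4\right) + 2 \cdot 2^{2}\right) = 7 \left(40 + 2 \cdot 4\right) = 7 \left(40 + 8\right) = 7 \cdot 48 = 336$)
$\left(20 + B\right)^{2} = \left(20 + 336\right)^{2} = 356^{2} = 126736$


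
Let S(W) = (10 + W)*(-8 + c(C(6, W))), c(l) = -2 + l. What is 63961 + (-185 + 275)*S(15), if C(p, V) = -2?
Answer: 36961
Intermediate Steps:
S(W) = -120 - 12*W (S(W) = (10 + W)*(-8 + (-2 - 2)) = (10 + W)*(-8 - 4) = (10 + W)*(-12) = -120 - 12*W)
63961 + (-185 + 275)*S(15) = 63961 + (-185 + 275)*(-120 - 12*15) = 63961 + 90*(-120 - 180) = 63961 + 90*(-300) = 63961 - 27000 = 36961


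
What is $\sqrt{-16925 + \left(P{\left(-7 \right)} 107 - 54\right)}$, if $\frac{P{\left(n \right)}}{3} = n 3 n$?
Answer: $16 \sqrt{118} \approx 173.8$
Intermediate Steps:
$P{\left(n \right)} = 9 n^{2}$ ($P{\left(n \right)} = 3 n 3 n = 3 \cdot 3 n n = 3 \cdot 3 n^{2} = 9 n^{2}$)
$\sqrt{-16925 + \left(P{\left(-7 \right)} 107 - 54\right)} = \sqrt{-16925 + \left(9 \left(-7\right)^{2} \cdot 107 - 54\right)} = \sqrt{-16925 + \left(9 \cdot 49 \cdot 107 - 54\right)} = \sqrt{-16925 + \left(441 \cdot 107 - 54\right)} = \sqrt{-16925 + \left(47187 - 54\right)} = \sqrt{-16925 + 47133} = \sqrt{30208} = 16 \sqrt{118}$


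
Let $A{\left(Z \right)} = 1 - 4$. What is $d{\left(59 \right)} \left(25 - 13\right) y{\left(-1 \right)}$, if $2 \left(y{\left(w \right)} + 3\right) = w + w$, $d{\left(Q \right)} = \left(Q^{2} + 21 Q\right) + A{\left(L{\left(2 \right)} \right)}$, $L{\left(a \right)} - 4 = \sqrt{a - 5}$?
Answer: $-226416$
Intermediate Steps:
$L{\left(a \right)} = 4 + \sqrt{-5 + a}$ ($L{\left(a \right)} = 4 + \sqrt{a - 5} = 4 + \sqrt{-5 + a}$)
$A{\left(Z \right)} = -3$
$d{\left(Q \right)} = -3 + Q^{2} + 21 Q$ ($d{\left(Q \right)} = \left(Q^{2} + 21 Q\right) - 3 = -3 + Q^{2} + 21 Q$)
$y{\left(w \right)} = -3 + w$ ($y{\left(w \right)} = -3 + \frac{w + w}{2} = -3 + \frac{2 w}{2} = -3 + w$)
$d{\left(59 \right)} \left(25 - 13\right) y{\left(-1 \right)} = \left(-3 + 59^{2} + 21 \cdot 59\right) \left(25 - 13\right) \left(-3 - 1\right) = \left(-3 + 3481 + 1239\right) 12 \left(-4\right) = 4717 \left(-48\right) = -226416$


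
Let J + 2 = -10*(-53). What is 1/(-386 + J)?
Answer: 1/142 ≈ 0.0070423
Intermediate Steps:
J = 528 (J = -2 - 10*(-53) = -2 + 530 = 528)
1/(-386 + J) = 1/(-386 + 528) = 1/142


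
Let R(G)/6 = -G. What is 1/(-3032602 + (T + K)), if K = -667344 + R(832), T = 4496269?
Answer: 1/791331 ≈ 1.2637e-6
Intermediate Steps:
R(G) = -6*G (R(G) = 6*(-G) = -6*G)
K = -672336 (K = -667344 - 6*832 = -667344 - 4992 = -672336)
1/(-3032602 + (T + K)) = 1/(-3032602 + (4496269 - 672336)) = 1/(-3032602 + 3823933) = 1/791331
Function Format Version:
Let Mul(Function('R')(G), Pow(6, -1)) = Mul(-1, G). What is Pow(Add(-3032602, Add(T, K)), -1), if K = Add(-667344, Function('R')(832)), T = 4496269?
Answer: Rational(1, 791331) ≈ 1.2637e-6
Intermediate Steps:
Function('R')(G) = Mul(-6, G) (Function('R')(G) = Mul(6, Mul(-1, G)) = Mul(-6, G))
K = -672336 (K = Add(-667344, Mul(-6, 832)) = Add(-667344, -4992) = -672336)
Pow(Add(-3032602, Add(T, K)), -1) = Pow(Add(-3032602, Add(4496269, -672336)), -1) = Pow(Add(-3032602, 3823933), -1) = Pow(791331, -1) = Rational(1, 791331)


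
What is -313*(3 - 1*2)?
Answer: -313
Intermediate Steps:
-313*(3 - 1*2) = -313*(3 - 2) = -313*1 = -313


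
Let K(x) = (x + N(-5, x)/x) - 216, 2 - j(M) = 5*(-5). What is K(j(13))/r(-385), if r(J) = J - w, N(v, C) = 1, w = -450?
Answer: -5102/1755 ≈ -2.9071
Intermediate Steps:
j(M) = 27 (j(M) = 2 - 5*(-5) = 2 - 1*(-25) = 2 + 25 = 27)
K(x) = -216 + x + 1/x (K(x) = (x + 1/x) - 216 = -216 + x + 1/x)
r(J) = 450 + J (r(J) = J - 1*(-450) = J + 450 = 450 + J)
K(j(13))/r(-385) = (-216 + 27 + 1/27)/(450 - 385) = (-216 + 27 + 1/27)/65 = -5102/27*1/65 = -5102/1755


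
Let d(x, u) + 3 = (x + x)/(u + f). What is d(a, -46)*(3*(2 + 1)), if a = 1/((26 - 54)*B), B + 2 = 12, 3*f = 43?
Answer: -359073/13300 ≈ -26.998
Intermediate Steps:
f = 43/3 (f = (⅓)*43 = 43/3 ≈ 14.333)
B = 10 (B = -2 + 12 = 10)
a = -1/280 (a = 1/((26 - 54)*10) = (⅒)/(-28) = -1/28*⅒ = -1/280 ≈ -0.0035714)
d(x, u) = -3 + 2*x/(43/3 + u) (d(x, u) = -3 + (x + x)/(u + 43/3) = -3 + (2*x)/(43/3 + u) = -3 + 2*x/(43/3 + u))
d(a, -46)*(3*(2 + 1)) = (3*(-43 - 3*(-46) + 2*(-1/280))/(43 + 3*(-46)))*(3*(2 + 1)) = (3*(-43 + 138 - 1/140)/(43 - 138))*(3*3) = (3*(13299/140)/(-95))*9 = (3*(-1/95)*(13299/140))*9 = -39897/13300*9 = -359073/13300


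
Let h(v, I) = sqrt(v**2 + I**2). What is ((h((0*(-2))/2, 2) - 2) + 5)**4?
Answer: 625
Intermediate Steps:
h(v, I) = sqrt(I**2 + v**2)
((h((0*(-2))/2, 2) - 2) + 5)**4 = ((sqrt(2**2 + ((0*(-2))/2)**2) - 2) + 5)**4 = ((sqrt(4 + (0*(1/2))**2) - 2) + 5)**4 = ((sqrt(4 + 0**2) - 2) + 5)**4 = ((sqrt(4 + 0) - 2) + 5)**4 = ((sqrt(4) - 2) + 5)**4 = ((2 - 2) + 5)**4 = (0 + 5)**4 = 5**4 = 625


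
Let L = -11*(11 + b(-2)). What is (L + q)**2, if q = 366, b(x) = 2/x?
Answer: 65536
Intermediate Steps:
L = -110 (L = -11*(11 + 2/(-2)) = -11*(11 + 2*(-1/2)) = -11*(11 - 1) = -11*10 = -110)
(L + q)**2 = (-110 + 366)**2 = 256**2 = 65536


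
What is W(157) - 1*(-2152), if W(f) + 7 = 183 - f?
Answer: 2171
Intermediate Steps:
W(f) = 176 - f (W(f) = -7 + (183 - f) = 176 - f)
W(157) - 1*(-2152) = (176 - 1*157) - 1*(-2152) = (176 - 157) + 2152 = 19 + 2152 = 2171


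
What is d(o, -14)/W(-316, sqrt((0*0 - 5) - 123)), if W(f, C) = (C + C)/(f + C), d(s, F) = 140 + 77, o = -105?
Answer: 217/2 + 17143*I*sqrt(2)/8 ≈ 108.5 + 3030.5*I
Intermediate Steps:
d(s, F) = 217
W(f, C) = 2*C/(C + f) (W(f, C) = (2*C)/(C + f) = 2*C/(C + f))
d(o, -14)/W(-316, sqrt((0*0 - 5) - 123)) = 217/((2*sqrt((0*0 - 5) - 123)/(sqrt((0*0 - 5) - 123) - 316))) = 217/((2*sqrt((0 - 5) - 123)/(sqrt((0 - 5) - 123) - 316))) = 217/((2*sqrt(-5 - 123)/(sqrt(-5 - 123) - 316))) = 217/((2*sqrt(-128)/(sqrt(-128) - 316))) = 217/((2*(8*I*sqrt(2))/(8*I*sqrt(2) - 316))) = 217/((2*(8*I*sqrt(2))/(-316 + 8*I*sqrt(2)))) = 217/((16*I*sqrt(2)/(-316 + 8*I*sqrt(2)))) = 217*(-I*sqrt(2)*(-316 + 8*I*sqrt(2))/32) = -217*I*sqrt(2)*(-316 + 8*I*sqrt(2))/32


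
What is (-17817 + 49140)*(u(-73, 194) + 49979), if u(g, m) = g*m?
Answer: 1121895891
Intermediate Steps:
(-17817 + 49140)*(u(-73, 194) + 49979) = (-17817 + 49140)*(-73*194 + 49979) = 31323*(-14162 + 49979) = 31323*35817 = 1121895891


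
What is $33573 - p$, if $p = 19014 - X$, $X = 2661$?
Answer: $17220$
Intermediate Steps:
$p = 16353$ ($p = 19014 - 2661 = 16353$)
$33573 - p = 33573 - 16353 = 17220$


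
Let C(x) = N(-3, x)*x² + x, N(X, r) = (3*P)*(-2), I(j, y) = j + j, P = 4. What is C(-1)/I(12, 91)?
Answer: -25/24 ≈ -1.0417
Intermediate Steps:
I(j, y) = 2*j
N(X, r) = -24 (N(X, r) = (3*4)*(-2) = 12*(-2) = -24)
C(x) = x - 24*x² (C(x) = -24*x² + x = x - 24*x²)
C(-1)/I(12, 91) = (-(1 - 24*(-1)))/((2*12)) = -(1 + 24)/24 = -1*25*(1/24) = -25*1/24 = -25/24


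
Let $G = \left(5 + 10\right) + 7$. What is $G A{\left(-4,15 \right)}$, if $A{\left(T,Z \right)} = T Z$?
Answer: $-1320$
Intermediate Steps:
$G = 22$ ($G = 15 + 7 = 22$)
$G A{\left(-4,15 \right)} = 22 \left(\left(-4\right) 15\right) = 22 \left(-60\right) = -1320$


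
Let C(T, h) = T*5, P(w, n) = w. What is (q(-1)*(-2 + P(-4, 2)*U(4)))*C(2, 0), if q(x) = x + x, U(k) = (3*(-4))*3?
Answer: -2840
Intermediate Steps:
U(k) = -36 (U(k) = -12*3 = -36)
C(T, h) = 5*T
q(x) = 2*x
(q(-1)*(-2 + P(-4, 2)*U(4)))*C(2, 0) = ((2*(-1))*(-2 - 4*(-36)))*(5*2) = -2*(-2 + 144)*10 = -2*142*10 = -284*10 = -2840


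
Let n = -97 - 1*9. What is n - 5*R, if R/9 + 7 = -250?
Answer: 11459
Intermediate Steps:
R = -2313 (R = -63 + 9*(-250) = -63 - 2250 = -2313)
n = -106 (n = -97 - 9 = -106)
n - 5*R = -106 - 5*(-2313) = -106 + 11565 = 11459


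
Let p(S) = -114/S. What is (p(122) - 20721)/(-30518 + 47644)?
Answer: -632019/522343 ≈ -1.2100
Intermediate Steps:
(p(122) - 20721)/(-30518 + 47644) = (-114/122 - 20721)/(-30518 + 47644) = (-114*1/122 - 20721)/17126 = (-57/61 - 20721)*(1/17126) = -1264038/61*1/17126 = -632019/522343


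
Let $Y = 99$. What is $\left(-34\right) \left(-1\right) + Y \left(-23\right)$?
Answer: $-2243$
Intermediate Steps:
$\left(-34\right) \left(-1\right) + Y \left(-23\right) = \left(-34\right) \left(-1\right) + 99 \left(-23\right) = 34 - 2277 = -2243$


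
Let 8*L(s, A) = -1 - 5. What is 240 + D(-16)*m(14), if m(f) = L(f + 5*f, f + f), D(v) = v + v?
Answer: 264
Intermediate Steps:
D(v) = 2*v
L(s, A) = -3/4 (L(s, A) = (-1 - 5)/8 = (1/8)*(-6) = -3/4)
m(f) = -3/4
240 + D(-16)*m(14) = 240 + (2*(-16))*(-3/4) = 240 - 32*(-3/4) = 240 + 24 = 264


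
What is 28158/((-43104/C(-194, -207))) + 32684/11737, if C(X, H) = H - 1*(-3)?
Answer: 2867869255/21079652 ≈ 136.05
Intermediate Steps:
C(X, H) = 3 + H (C(X, H) = H + 3 = 3 + H)
28158/((-43104/C(-194, -207))) + 32684/11737 = 28158/((-43104/(3 - 207))) + 32684/11737 = 28158/((-43104/(-204))) + 32684*(1/11737) = 28158/((-43104*(-1/204))) + 32684/11737 = 28158/(3592/17) + 32684/11737 = 28158*(17/3592) + 32684/11737 = 239343/1796 + 32684/11737 = 2867869255/21079652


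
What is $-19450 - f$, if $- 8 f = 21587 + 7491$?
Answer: $- \frac{63261}{4} \approx -15815.0$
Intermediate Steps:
$f = - \frac{14539}{4}$ ($f = - \frac{21587 + 7491}{8} = \left(- \frac{1}{8}\right) 29078 = - \frac{14539}{4} \approx -3634.8$)
$-19450 - f = -19450 - - \frac{14539}{4} = -19450 + \frac{14539}{4} = - \frac{63261}{4}$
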